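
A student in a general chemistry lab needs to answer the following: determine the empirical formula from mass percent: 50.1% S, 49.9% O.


Assume 100 g sample. Moles of each element:
  S: 50.1/32.07 = 1.562 mol
  O: 49.9/16.0 = 3.119 mol
Divide by smallest (1.562):
  S: 1.562/1.562 = 1.0
  O: 3.119/1.562 = 2.0
Empirical formula: SO2

SO2


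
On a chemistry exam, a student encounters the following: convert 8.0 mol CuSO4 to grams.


M(CuSO4) = 159.62 g/mol
mass = n × M = 8.0 × 159.62 = 1276.96 g

1276.96 g


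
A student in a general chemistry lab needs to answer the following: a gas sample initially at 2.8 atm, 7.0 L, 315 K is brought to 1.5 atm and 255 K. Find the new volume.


P1V1/T1 = P2V2/T2
V2 = P1V1T2/(T1P2)
= 2.8×7.0×255/(315×1.5)
= 10.578 L

10.578 L


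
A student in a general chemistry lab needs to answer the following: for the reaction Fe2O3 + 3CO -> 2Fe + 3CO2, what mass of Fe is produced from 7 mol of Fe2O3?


Mole ratio Fe:Fe2O3 = 2:1
n(Fe) = 7 × 2/1 = 14.000 mol
mass = 14.000 × 55.85 = 781.9 g

781.9 g


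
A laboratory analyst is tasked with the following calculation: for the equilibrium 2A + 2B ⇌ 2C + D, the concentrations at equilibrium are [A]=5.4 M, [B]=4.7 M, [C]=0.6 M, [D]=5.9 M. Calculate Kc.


Kc = [C]^2[D]/([A]^2[B]^2)
= (0.6^2 × 5.9^1)/(5.4^2 × 4.7^2)
= 2.124/644.1444
= 0.003297

0.003297


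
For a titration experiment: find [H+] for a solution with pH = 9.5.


[H+] = 10^(-pH) = 10^(-9.5)
= 3.16×10^-10 M

3.16×10^-10 M


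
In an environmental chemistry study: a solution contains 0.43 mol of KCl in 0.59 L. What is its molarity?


M = n/V = 0.43/0.59 = 0.729 mol/L

0.729 M


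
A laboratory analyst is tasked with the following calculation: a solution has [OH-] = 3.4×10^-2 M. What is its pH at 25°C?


pOH = -log10([OH-]) = -log10(3.4×10^-2)
= 2 - log10(3.4) = 1.47
pH = 14 - pOH = 14 - 1.47 = 12.53

12.53


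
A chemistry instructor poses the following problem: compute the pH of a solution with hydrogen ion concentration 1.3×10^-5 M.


pH = -log10([H+]) = -log10(1.3×10^-5)
= 5 - log10(1.3)
= 5 - 0.11
= 4.89

4.89


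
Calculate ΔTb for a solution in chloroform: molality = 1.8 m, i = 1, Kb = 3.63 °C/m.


ΔTb = Kb × m × i
= 3.63 × 1.8 × 1
= 6.534 °C

6.534 °C


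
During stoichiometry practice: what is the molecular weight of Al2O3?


M(Al2O3) = 2×26.98 + 3×16.0
= 53.96 + 48.0
= 101.96 g/mol

101.96 g/mol


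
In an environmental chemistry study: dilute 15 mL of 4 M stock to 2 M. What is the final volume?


C1V1 = C2V2
4 × 15 = 2 × V2
V2 = 60/2 = 30.0 mL

30.0 mL


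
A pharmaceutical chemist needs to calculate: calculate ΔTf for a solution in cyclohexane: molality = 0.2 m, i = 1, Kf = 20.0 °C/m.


ΔTf = Kf × m × i
= 20.0 × 0.2 × 1
= 4.0 °C

4.0 °C


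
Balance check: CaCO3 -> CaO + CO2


Equation: CaCO3 -> CaO + CO2
Check atoms: C: 1=1, Ca: 1=1, O: 3=3
Balanced

Yes, balanced


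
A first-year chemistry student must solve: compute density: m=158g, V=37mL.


ρ = mass/volume
= 158/37
= 4.27 g/mL

4.27 g/mL


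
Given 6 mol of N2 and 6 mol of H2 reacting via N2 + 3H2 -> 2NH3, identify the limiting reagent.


Mole ratio available / coefficient:
  N2: 6/1 = 6.000
  H2: 6/3 = 2.000
Smaller ratio is limiting.

H2


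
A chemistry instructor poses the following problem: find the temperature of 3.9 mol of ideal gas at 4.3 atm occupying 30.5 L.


PV = nRT  (R = 0.08206 L·atm/(mol·K))
T = PV/(nR) = 4.3×30.5/(3.9×0.08206)
= 131.15/0.320034
= 409.80 K

409.80 K


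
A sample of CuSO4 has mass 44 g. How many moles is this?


M(CuSO4) = 159.62 g/mol
n = mass/M = 44/159.62 = 0.2757 mol

0.2757 mol


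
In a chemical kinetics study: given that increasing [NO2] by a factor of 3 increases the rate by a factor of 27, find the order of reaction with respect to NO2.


rate ∝ [NO2]^n
3^n = 27 → n = 3
Order in NO2: 3

3


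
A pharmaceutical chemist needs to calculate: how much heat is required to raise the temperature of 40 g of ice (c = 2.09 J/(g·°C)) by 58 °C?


q = mcΔT = 40 × 2.09 × 58
= 4848.80 J

4848.80 J


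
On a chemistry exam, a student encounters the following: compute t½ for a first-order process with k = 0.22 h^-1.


t½ = ln2/k = 0.693147/(0.22 h^-1)
= 3.151 h

3.151 h


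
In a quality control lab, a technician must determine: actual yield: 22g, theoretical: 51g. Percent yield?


% yield = actual/theoretical × 100
= 22/51 × 100
= 43.14%

43.14%


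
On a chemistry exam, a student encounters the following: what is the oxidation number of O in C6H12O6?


O is usually -2
Oxidation number: -2

-2


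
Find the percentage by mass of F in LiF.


M(LiF) = 1×6.94 + 1×19.0 = 25.94 g/mol
Mass of F = 1 × 19.0 = 19.00 g/mol
% F = 19.00/25.94 × 100 = 73.25%

73.25%


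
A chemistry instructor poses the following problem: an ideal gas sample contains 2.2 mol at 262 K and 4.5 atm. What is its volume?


PV = nRT  (R = 0.08206 L·atm/(mol·K))
V = nRT/P = 2.2×0.08206×262/4.5
= 10.511 L

10.511 L


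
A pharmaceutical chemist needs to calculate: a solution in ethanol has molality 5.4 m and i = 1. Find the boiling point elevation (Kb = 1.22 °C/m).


ΔTb = Kb × m × i
= 1.22 × 5.4 × 1
= 6.588 °C

6.588 °C


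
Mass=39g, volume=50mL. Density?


ρ = mass/volume
= 39/50
= 0.78 g/mL

0.78 g/mL


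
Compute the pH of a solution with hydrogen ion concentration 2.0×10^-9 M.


pH = -log10([H+]) = -log10(2.0×10^-9)
= 9 - log10(2.0)
= 9 - 0.3
= 8.7

8.7


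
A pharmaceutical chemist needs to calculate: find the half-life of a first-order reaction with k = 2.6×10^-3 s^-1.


t½ = ln2/k = 0.693147/(2.6×10^-3 s^-1)
= 266.6 s

266.6 s


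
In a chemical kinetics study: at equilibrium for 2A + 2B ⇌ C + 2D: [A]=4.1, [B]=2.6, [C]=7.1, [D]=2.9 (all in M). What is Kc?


Kc = [C][D]^2/([A]^2[B]^2)
= (7.1^1 × 2.9^2)/(4.1^2 × 2.6^2)
= 59.711/113.6356
= 0.5255

0.5255


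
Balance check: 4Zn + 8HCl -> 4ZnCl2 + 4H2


Equation: 4Zn + 8HCl -> 4ZnCl2 + 4H2
Check atoms: Cl: 8=8, H: 8=8, Zn: 4=4
Balanced

Yes, balanced


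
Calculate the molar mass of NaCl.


M(NaCl) = 1×22.99 + 1×35.45
= 22.99 + 35.45
= 58.44 g/mol

58.44 g/mol


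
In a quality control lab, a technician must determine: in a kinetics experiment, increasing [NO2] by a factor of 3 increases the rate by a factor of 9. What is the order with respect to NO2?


rate ∝ [NO2]^n
3^n = 9 → n = 2
Order in NO2: 2

2


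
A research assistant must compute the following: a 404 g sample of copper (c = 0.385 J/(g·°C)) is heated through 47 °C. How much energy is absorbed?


q = mcΔT = 404 × 0.385 × 47
= 7310.38 J

7310.38 J


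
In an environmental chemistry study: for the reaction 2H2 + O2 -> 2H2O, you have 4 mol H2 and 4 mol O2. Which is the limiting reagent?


Mole ratio available / coefficient:
  H2: 4/2 = 2.000
  O2: 4/1 = 4.000
Smaller ratio is limiting.

H2


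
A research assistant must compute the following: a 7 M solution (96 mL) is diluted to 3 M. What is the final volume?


C1V1 = C2V2
7 × 96 = 3 × V2
V2 = 672/3 = 224.0 mL

224.0 mL


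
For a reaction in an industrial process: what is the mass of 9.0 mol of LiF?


M(LiF) = 25.94 g/mol
mass = n × M = 9.0 × 25.94 = 233.46 g

233.46 g


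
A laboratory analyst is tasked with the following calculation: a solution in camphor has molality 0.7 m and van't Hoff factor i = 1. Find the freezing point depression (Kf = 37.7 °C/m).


ΔTf = Kf × m × i
= 37.7 × 0.7 × 1
= 26.39 °C

26.39 °C


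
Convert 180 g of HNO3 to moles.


M(HNO3) = 63.02 g/mol
n = mass/M = 180/63.02 = 2.8562 mol

2.8562 mol


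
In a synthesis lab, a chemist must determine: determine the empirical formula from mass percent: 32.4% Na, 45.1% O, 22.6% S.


Assume 100 g sample. Moles of each element:
  Na: 32.4/22.99 = 1.409 mol
  O: 45.1/16.0 = 2.819 mol
  S: 22.6/32.07 = 0.705 mol
Divide by smallest (0.705):
  Na: 1.409/0.705 = 2.0
  O: 2.819/0.705 = 4.0
  S: 0.705/0.705 = 1.0
Empirical formula: Na2SO4

Na2SO4


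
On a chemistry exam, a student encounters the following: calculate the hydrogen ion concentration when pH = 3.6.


[H+] = 10^(-pH) = 10^(-3.6)
= 2.51×10^-4 M

2.51×10^-4 M


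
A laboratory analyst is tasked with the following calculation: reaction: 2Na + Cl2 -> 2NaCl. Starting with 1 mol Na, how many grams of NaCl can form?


Mole ratio NaCl:Na = 2:2
n(NaCl) = 1 × 2/2 = 1.000 mol
mass = 1.000 × 58.44 = 58.44 g

58.44 g


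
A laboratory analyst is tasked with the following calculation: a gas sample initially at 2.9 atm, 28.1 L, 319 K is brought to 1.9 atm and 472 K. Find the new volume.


P1V1/T1 = P2V2/T2
V2 = P1V1T2/(T1P2)
= 2.9×28.1×472/(319×1.9)
= 63.46 L

63.46 L


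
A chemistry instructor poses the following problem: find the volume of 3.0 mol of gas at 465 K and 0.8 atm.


PV = nRT  (R = 0.08206 L·atm/(mol·K))
V = nRT/P = 3.0×0.08206×465/0.8
= 143.092 L

143.092 L


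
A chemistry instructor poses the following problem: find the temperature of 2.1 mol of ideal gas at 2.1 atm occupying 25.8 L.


PV = nRT  (R = 0.08206 L·atm/(mol·K))
T = PV/(nR) = 2.1×25.8/(2.1×0.08206)
= 54.18/0.172326
= 314.40 K

314.40 K


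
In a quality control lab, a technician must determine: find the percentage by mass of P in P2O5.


M(P2O5) = 2×30.97 + 5×16.0 = 141.94 g/mol
Mass of P = 2 × 30.97 = 61.94 g/mol
% P = 61.94/141.94 × 100 = 43.64%

43.64%


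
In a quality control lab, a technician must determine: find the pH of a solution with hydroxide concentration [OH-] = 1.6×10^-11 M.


pOH = -log10([OH-]) = -log10(1.6×10^-11)
= 11 - log10(1.6) = 10.8
pH = 14 - pOH = 14 - 10.8 = 3.2

3.2


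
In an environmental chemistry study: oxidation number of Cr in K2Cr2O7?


2(+1) + 2x + 7(-2) = 0, so x = +6
Oxidation number: +6

+6


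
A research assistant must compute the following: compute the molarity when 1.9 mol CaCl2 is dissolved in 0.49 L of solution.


M = n/V = 1.9/0.49 = 3.878 mol/L

3.878 M


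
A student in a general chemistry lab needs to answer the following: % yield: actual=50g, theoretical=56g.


% yield = actual/theoretical × 100
= 50/56 × 100
= 89.29%

89.29%


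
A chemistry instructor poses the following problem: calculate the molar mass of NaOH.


M(NaOH) = 1×22.99 + 1×16.0 + 1×1.008
= 22.99 + 16.0 + 1.01
= 40.0 g/mol

40.0 g/mol


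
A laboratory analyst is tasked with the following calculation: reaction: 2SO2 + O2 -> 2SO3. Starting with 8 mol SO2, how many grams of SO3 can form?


Mole ratio SO3:SO2 = 2:2
n(SO3) = 8 × 2/2 = 8.000 mol
mass = 8.000 × 80.07 = 640.56 g

640.56 g


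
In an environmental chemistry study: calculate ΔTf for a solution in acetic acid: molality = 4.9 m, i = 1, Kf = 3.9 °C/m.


ΔTf = Kf × m × i
= 3.9 × 4.9 × 1
= 19.11 °C

19.11 °C


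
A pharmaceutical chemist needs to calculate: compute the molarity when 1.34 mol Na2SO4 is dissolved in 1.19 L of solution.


M = n/V = 1.34/1.19 = 1.126 mol/L

1.126 M


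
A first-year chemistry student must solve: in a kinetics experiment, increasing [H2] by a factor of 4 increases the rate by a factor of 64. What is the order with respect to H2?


rate ∝ [H2]^n
4^n = 64 → n = 3
Order in H2: 3

3


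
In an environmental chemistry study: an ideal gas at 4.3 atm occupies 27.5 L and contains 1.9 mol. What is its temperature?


PV = nRT  (R = 0.08206 L·atm/(mol·K))
T = PV/(nR) = 4.3×27.5/(1.9×0.08206)
= 118.25/0.155914
= 758.43 K

758.43 K


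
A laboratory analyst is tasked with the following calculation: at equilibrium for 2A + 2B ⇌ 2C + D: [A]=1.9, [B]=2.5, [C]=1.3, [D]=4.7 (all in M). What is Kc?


Kc = [C]^2[D]/([A]^2[B]^2)
= (1.3^2 × 4.7^1)/(1.9^2 × 2.5^2)
= 7.943/22.5625
= 0.3520

0.3520


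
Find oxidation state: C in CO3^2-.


x + 3(-2) = -2, so x = +4
Oxidation number: +4

+4


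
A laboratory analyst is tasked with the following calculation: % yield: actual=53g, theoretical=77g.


% yield = actual/theoretical × 100
= 53/77 × 100
= 68.83%

68.83%


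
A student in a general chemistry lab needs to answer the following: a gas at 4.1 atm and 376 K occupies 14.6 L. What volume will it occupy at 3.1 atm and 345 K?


P1V1/T1 = P2V2/T2
V2 = P1V1T2/(T1P2)
= 4.1×14.6×345/(376×3.1)
= 17.718 L

17.718 L


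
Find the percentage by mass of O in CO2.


M(CO2) = 1×12.01 + 2×16.0 = 44.01 g/mol
Mass of O = 2 × 16.0 = 32.00 g/mol
% O = 32.00/44.01 × 100 = 72.71%

72.71%


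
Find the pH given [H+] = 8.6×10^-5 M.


pH = -log10([H+]) = -log10(8.6×10^-5)
= 5 - log10(8.6)
= 5 - 0.93
= 4.07

4.07


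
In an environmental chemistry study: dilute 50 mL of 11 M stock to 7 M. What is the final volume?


C1V1 = C2V2
11 × 50 = 7 × V2
V2 = 550/7 = 78.57 mL

78.57 mL


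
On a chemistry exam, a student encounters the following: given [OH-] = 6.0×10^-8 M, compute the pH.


pOH = -log10([OH-]) = -log10(6.0×10^-8)
= 8 - log10(6.0) = 7.22
pH = 14 - pOH = 14 - 7.22 = 6.78

6.78


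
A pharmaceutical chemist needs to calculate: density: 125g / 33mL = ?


ρ = mass/volume
= 125/33
= 3.788 g/mL

3.788 g/mL


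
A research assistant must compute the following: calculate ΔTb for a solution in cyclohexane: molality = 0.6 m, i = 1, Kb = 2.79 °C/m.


ΔTb = Kb × m × i
= 2.79 × 0.6 × 1
= 1.674 °C

1.674 °C


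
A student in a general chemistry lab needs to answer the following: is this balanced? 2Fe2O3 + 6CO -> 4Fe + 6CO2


Equation: 2Fe2O3 + 6CO -> 4Fe + 6CO2
Check atoms: C: 6=6, Fe: 4=4, O: 12=12
Balanced

Yes, balanced


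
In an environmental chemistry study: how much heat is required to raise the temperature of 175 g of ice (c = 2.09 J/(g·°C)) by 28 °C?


q = mcΔT = 175 × 2.09 × 28
= 10241.00 J

10241.00 J


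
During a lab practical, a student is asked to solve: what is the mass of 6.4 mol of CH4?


M(CH4) = 16.04 g/mol
mass = n × M = 6.4 × 16.04 = 102.66 g

102.66 g


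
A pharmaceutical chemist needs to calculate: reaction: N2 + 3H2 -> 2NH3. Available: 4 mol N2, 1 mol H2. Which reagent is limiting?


Mole ratio available / coefficient:
  N2: 4/1 = 4.000
  H2: 1/3 = 0.333
Smaller ratio is limiting.

H2


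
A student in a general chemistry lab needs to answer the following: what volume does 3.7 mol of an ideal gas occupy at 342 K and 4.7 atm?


PV = nRT  (R = 0.08206 L·atm/(mol·K))
V = nRT/P = 3.7×0.08206×342/4.7
= 22.093 L

22.093 L


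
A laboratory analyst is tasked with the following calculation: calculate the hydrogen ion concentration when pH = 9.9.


[H+] = 10^(-pH) = 10^(-9.9)
= 1.26×10^-10 M

1.26×10^-10 M


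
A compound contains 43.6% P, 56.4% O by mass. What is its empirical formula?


Assume 100 g sample. Moles of each element:
  P: 43.6/30.97 = 1.408 mol
  O: 56.4/16.0 = 3.525 mol
Divide by smallest (1.408):
  P: 1.408/1.408 = 1.0
  O: 3.525/1.408 = 2.5
Multiply all ratios by 2 to obtain whole numbers.
Empirical formula: P2O5

P2O5


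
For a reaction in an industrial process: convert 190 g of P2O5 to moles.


M(P2O5) = 141.94 g/mol
n = mass/M = 190/141.94 = 1.3386 mol

1.3386 mol


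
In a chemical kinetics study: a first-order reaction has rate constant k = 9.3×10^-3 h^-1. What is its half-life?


t½ = ln2/k = 0.693147/(9.3×10^-3 h^-1)
= 74.53 h

74.53 h


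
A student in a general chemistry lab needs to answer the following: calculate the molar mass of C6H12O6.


M(C6H12O6) = 6×12.01 + 12×1.008 + 6×16.0
= 72.06 + 12.1 + 96.0
= 180.16 g/mol

180.16 g/mol


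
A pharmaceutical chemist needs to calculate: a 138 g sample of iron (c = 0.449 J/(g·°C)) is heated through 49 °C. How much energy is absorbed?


q = mcΔT = 138 × 0.449 × 49
= 3036.14 J

3036.14 J


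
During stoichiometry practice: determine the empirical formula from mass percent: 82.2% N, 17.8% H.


Assume 100 g sample. Moles of each element:
  N: 82.2/14.01 = 5.867 mol
  H: 17.8/1.008 = 17.659 mol
Divide by smallest (5.867):
  N: 5.867/5.867 = 1.0
  H: 17.659/5.867 = 3.01
Empirical formula: NH3

NH3


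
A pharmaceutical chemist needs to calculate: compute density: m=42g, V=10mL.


ρ = mass/volume
= 42/10
= 4.2 g/mL

4.2 g/mL


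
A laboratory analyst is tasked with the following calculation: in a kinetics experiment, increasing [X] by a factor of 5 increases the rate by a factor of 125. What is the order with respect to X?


rate ∝ [X]^n
5^n = 125 → n = 3
Order in X: 3

3


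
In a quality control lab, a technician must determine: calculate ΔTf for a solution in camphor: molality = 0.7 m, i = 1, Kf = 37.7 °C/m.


ΔTf = Kf × m × i
= 37.7 × 0.7 × 1
= 26.39 °C

26.39 °C


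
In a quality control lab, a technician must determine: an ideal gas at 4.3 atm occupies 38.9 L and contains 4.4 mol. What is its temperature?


PV = nRT  (R = 0.08206 L·atm/(mol·K))
T = PV/(nR) = 4.3×38.9/(4.4×0.08206)
= 167.27/0.361064
= 463.27 K

463.27 K


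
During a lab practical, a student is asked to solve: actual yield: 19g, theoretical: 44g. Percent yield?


% yield = actual/theoretical × 100
= 19/44 × 100
= 43.18%

43.18%


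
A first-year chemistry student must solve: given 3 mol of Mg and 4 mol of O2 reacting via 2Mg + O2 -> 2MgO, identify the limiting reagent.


Mole ratio available / coefficient:
  Mg: 3/2 = 1.500
  O2: 4/1 = 4.000
Smaller ratio is limiting.

Mg


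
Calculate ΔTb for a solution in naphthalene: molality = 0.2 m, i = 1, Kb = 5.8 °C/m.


ΔTb = Kb × m × i
= 5.8 × 0.2 × 1
= 1.16 °C

1.16 °C


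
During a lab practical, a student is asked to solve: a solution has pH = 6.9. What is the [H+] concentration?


[H+] = 10^(-pH) = 10^(-6.9)
= 1.26×10^-7 M

1.26×10^-7 M


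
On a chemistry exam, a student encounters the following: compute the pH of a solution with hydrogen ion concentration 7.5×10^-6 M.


pH = -log10([H+]) = -log10(7.5×10^-6)
= 6 - log10(7.5)
= 6 - 0.88
= 5.12

5.12


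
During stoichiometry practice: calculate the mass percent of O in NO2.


M(NO2) = 1×14.01 + 2×16.0 = 46.01 g/mol
Mass of O = 2 × 16.0 = 32.00 g/mol
% O = 32.00/46.01 × 100 = 69.55%

69.55%


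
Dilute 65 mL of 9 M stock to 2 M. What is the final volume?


C1V1 = C2V2
9 × 65 = 2 × V2
V2 = 585/2 = 292.5 mL

292.5 mL


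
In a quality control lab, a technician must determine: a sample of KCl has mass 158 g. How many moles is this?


M(KCl) = 74.55 g/mol
n = mass/M = 158/74.55 = 2.1194 mol

2.1194 mol


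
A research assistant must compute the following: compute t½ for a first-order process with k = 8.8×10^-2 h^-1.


t½ = ln2/k = 0.693147/(8.8×10^-2 h^-1)
= 7.877 h

7.877 h


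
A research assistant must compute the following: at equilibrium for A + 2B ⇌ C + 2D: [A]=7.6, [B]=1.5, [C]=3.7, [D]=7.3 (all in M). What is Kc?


Kc = [C][D]^2/([A][B]^2)
= (3.7^1 × 7.3^2)/(7.6^1 × 1.5^2)
= 197.173/17.1
= 11.53

11.53


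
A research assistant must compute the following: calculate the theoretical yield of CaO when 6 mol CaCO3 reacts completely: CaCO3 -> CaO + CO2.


Mole ratio CaO:CaCO3 = 1:1
n(CaO) = 6 × 1/1 = 6.000 mol
mass = 6.000 × 56.08 = 336.48 g

336.48 g


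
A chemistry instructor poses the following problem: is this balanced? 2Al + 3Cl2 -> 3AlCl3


Equation: 2Al + 3Cl2 -> 3AlCl3
Check atoms: Al: 2≠3, Cl: 6≠9
Not balanced

No, not balanced


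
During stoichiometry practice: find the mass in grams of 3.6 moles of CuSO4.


M(CuSO4) = 159.62 g/mol
mass = n × M = 3.6 × 159.62 = 574.63 g

574.63 g


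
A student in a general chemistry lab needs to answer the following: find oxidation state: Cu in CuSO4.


Sulfate is -2, so Cu = +2
Oxidation number: +2

+2


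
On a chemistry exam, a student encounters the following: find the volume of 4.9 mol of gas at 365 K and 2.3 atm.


PV = nRT  (R = 0.08206 L·atm/(mol·K))
V = nRT/P = 4.9×0.08206×365/2.3
= 63.811 L

63.811 L


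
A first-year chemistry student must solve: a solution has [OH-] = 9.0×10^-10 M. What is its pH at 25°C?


pOH = -log10([OH-]) = -log10(9.0×10^-10)
= 10 - log10(9.0) = 9.05
pH = 14 - pOH = 14 - 9.05 = 4.95

4.95


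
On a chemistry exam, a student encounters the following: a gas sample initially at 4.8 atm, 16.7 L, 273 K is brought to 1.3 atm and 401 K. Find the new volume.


P1V1/T1 = P2V2/T2
V2 = P1V1T2/(T1P2)
= 4.8×16.7×401/(273×1.3)
= 90.572 L

90.572 L


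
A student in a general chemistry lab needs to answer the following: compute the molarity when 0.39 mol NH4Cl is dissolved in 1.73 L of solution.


M = n/V = 0.39/1.73 = 0.225 mol/L

0.225 M


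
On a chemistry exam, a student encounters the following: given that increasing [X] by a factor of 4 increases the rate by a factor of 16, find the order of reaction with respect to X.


rate ∝ [X]^n
4^n = 16 → n = 2
Order in X: 2

2


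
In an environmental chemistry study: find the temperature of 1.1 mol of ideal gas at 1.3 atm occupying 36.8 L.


PV = nRT  (R = 0.08206 L·atm/(mol·K))
T = PV/(nR) = 1.3×36.8/(1.1×0.08206)
= 47.84/0.090266
= 529.99 K

529.99 K


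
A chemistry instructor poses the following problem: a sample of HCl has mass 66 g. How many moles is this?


M(HCl) = 36.46 g/mol
n = mass/M = 66/36.46 = 1.8102 mol

1.8102 mol


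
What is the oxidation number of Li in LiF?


Group 1 metal: +1
Oxidation number: +1

+1


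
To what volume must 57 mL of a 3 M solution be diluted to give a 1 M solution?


C1V1 = C2V2
3 × 57 = 1 × V2
V2 = 171/1 = 171.0 mL

171.0 mL


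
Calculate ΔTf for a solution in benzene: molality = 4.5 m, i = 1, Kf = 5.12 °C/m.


ΔTf = Kf × m × i
= 5.12 × 4.5 × 1
= 23.04 °C

23.04 °C


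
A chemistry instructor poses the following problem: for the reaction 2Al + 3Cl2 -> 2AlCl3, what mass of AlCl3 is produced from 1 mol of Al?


Mole ratio AlCl3:Al = 2:2
n(AlCl3) = 1 × 2/2 = 1.000 mol
mass = 1.000 × 133.33 = 133.33 g

133.33 g


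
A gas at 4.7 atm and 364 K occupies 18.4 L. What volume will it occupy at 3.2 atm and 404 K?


P1V1/T1 = P2V2/T2
V2 = P1V1T2/(T1P2)
= 4.7×18.4×404/(364×3.2)
= 29.995 L

29.995 L


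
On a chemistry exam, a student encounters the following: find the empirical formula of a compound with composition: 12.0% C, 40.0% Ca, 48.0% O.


Assume 100 g sample. Moles of each element:
  C: 12.0/12.01 = 0.999 mol
  Ca: 40.0/40.08 = 0.998 mol
  O: 48.0/16.0 = 3.0 mol
Divide by smallest (0.998):
  C: 0.999/0.998 = 1.0
  Ca: 0.998/0.998 = 1.0
  O: 3.0/0.998 = 3.01
Empirical formula: CaCO3

CaCO3


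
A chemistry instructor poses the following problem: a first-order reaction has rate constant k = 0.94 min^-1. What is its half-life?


t½ = ln2/k = 0.693147/(0.94 min^-1)
= 0.7374 min

0.7374 min


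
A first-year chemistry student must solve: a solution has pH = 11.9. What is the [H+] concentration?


[H+] = 10^(-pH) = 10^(-11.9)
= 1.26×10^-12 M

1.26×10^-12 M


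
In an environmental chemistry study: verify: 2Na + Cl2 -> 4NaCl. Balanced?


Equation: 2Na + Cl2 -> 4NaCl
Check atoms: Cl: 2≠4, Na: 2≠4
Not balanced

No, not balanced


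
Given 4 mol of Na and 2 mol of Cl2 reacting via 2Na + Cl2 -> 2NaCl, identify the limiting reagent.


Mole ratio available / coefficient:
  Na: 4/2 = 2.000
  Cl2: 2/1 = 2.000
Smaller ratio is limiting.

neither (stoichiometric); Na and Cl2 are fully consumed


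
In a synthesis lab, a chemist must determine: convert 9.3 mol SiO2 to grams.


M(SiO2) = 60.09 g/mol
mass = n × M = 9.3 × 60.09 = 558.84 g

558.84 g


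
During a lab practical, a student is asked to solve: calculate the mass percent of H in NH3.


M(NH3) = 1×14.01 + 3×1.008 = 17.034 g/mol
Mass of H = 3 × 1.008 = 3.024 g/mol
% H = 3.024/17.034 × 100 = 17.75%

17.75%


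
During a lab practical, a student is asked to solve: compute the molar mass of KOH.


M(KOH) = 1×39.1 + 1×16.0 + 1×1.008
= 39.1 + 16.0 + 1.01
= 56.11 g/mol

56.11 g/mol


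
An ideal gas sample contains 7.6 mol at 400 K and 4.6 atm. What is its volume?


PV = nRT  (R = 0.08206 L·atm/(mol·K))
V = nRT/P = 7.6×0.08206×400/4.6
= 54.231 L

54.231 L


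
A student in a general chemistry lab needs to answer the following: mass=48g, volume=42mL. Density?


ρ = mass/volume
= 48/42
= 1.143 g/mL

1.143 g/mL


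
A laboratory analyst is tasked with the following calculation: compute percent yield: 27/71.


% yield = actual/theoretical × 100
= 27/71 × 100
= 38.03%

38.03%


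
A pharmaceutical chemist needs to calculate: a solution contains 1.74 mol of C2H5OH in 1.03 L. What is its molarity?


M = n/V = 1.74/1.03 = 1.689 mol/L

1.689 M


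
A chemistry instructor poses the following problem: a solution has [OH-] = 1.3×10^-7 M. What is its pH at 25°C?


pOH = -log10([OH-]) = -log10(1.3×10^-7)
= 7 - log10(1.3) = 6.89
pH = 14 - pOH = 14 - 6.89 = 7.11

7.11


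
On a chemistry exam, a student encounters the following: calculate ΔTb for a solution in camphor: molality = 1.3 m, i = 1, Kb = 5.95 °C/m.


ΔTb = Kb × m × i
= 5.95 × 1.3 × 1
= 7.735 °C

7.735 °C


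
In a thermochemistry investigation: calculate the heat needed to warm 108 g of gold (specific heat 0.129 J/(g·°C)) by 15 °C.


q = mcΔT = 108 × 0.129 × 15
= 208.98 J

208.98 J


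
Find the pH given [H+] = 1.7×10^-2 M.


pH = -log10([H+]) = -log10(1.7×10^-2)
= 2 - log10(1.7)
= 2 - 0.23
= 1.77

1.77


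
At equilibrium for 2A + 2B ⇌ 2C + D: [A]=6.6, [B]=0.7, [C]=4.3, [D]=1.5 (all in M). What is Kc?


Kc = [C]^2[D]/([A]^2[B]^2)
= (4.3^2 × 1.5^1)/(6.6^2 × 0.7^2)
= 27.735/21.3444
= 1.299

1.299


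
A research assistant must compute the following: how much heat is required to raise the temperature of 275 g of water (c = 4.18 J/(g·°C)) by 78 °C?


q = mcΔT = 275 × 4.18 × 78
= 89661.00 J

89661.00 J


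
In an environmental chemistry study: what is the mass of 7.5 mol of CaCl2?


M(CaCl2) = 110.98 g/mol
mass = n × M = 7.5 × 110.98 = 832.35 g

832.35 g


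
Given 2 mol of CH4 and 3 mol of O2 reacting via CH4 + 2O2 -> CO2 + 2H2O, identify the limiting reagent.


Mole ratio available / coefficient:
  CH4: 2/1 = 2.000
  O2: 3/2 = 1.500
Smaller ratio is limiting.

O2


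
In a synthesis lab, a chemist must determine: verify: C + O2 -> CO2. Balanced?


Equation: C + O2 -> CO2
Check atoms: C: 1=1, O: 2=2
Balanced

Yes, balanced


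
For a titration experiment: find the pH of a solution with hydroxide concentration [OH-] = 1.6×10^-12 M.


pOH = -log10([OH-]) = -log10(1.6×10^-12)
= 12 - log10(1.6) = 11.8
pH = 14 - pOH = 14 - 11.8 = 2.2

2.2


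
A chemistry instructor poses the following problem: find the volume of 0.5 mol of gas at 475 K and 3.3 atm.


PV = nRT  (R = 0.08206 L·atm/(mol·K))
V = nRT/P = 0.5×0.08206×475/3.3
= 5.906 L

5.906 L


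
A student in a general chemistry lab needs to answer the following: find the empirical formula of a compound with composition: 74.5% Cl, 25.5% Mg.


Assume 100 g sample. Moles of each element:
  Cl: 74.5/35.45 = 2.102 mol
  Mg: 25.5/24.31 = 1.049 mol
Divide by smallest (1.049):
  Cl: 2.102/1.049 = 2.0
  Mg: 1.049/1.049 = 1.0
Empirical formula: MgCl2

MgCl2


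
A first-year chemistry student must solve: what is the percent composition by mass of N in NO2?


M(NO2) = 1×14.01 + 2×16.0 = 46.01 g/mol
Mass of N = 1 × 14.01 = 14.01 g/mol
% N = 14.01/46.01 × 100 = 30.45%

30.45%


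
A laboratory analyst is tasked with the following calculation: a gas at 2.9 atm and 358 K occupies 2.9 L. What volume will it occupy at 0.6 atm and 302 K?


P1V1/T1 = P2V2/T2
V2 = P1V1T2/(T1P2)
= 2.9×2.9×302/(358×0.6)
= 11.824 L

11.824 L


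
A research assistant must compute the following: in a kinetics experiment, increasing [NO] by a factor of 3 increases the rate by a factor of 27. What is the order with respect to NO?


rate ∝ [NO]^n
3^n = 27 → n = 3
Order in NO: 3

3


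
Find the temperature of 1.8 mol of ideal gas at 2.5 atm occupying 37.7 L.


PV = nRT  (R = 0.08206 L·atm/(mol·K))
T = PV/(nR) = 2.5×37.7/(1.8×0.08206)
= 94.25/0.147708
= 638.08 K

638.08 K


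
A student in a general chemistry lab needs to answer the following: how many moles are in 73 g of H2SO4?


M(H2SO4) = 98.09 g/mol
n = mass/M = 73/98.09 = 0.7442 mol

0.7442 mol


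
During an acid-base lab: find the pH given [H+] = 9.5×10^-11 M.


pH = -log10([H+]) = -log10(9.5×10^-11)
= 11 - log10(9.5)
= 11 - 0.98
= 10.02

10.02


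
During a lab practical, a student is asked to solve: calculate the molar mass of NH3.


M(NH3) = 1×14.01 + 3×1.008
= 14.01 + 3.02
= 17.03 g/mol

17.03 g/mol


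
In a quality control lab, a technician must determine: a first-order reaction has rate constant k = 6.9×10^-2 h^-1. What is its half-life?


t½ = ln2/k = 0.693147/(6.9×10^-2 h^-1)
= 10.05 h

10.05 h


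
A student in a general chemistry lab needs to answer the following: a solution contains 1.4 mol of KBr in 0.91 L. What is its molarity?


M = n/V = 1.4/0.91 = 1.538 mol/L

1.538 M


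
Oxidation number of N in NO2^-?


x + 2(-2) = -1, so x = +3
Oxidation number: +3

+3


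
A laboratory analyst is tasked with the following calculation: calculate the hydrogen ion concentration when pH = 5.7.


[H+] = 10^(-pH) = 10^(-5.7)
= 2.0×10^-6 M

2.0×10^-6 M


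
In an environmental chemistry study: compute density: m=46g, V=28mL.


ρ = mass/volume
= 46/28
= 1.643 g/mL

1.643 g/mL


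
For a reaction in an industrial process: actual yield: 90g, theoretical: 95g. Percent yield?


% yield = actual/theoretical × 100
= 90/95 × 100
= 94.74%

94.74%


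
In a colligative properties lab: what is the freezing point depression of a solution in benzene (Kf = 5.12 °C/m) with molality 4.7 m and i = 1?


ΔTf = Kf × m × i
= 5.12 × 4.7 × 1
= 24.064 °C

24.064 °C


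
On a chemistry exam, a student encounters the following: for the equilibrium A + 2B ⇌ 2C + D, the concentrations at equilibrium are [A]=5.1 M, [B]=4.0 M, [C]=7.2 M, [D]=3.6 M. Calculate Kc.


Kc = [C]^2[D]/([A][B]^2)
= (7.2^2 × 3.6^1)/(5.1^1 × 4.0^2)
= 186.624/81.6
= 2.287

2.287


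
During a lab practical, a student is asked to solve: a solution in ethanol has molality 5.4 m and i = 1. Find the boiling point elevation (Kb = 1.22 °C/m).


ΔTb = Kb × m × i
= 1.22 × 5.4 × 1
= 6.588 °C

6.588 °C


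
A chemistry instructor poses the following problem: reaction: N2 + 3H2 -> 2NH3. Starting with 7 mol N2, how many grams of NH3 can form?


Mole ratio NH3:N2 = 2:1
n(NH3) = 7 × 2/1 = 14.000 mol
mass = 14.000 × 17.03 = 238.42 g

238.42 g


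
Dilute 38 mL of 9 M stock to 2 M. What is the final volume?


C1V1 = C2V2
9 × 38 = 2 × V2
V2 = 342/2 = 171.0 mL

171.0 mL


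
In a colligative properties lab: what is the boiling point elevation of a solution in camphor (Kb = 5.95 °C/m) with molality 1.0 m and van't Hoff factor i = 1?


ΔTb = Kb × m × i
= 5.95 × 1.0 × 1
= 5.95 °C

5.95 °C


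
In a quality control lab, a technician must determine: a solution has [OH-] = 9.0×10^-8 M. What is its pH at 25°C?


pOH = -log10([OH-]) = -log10(9.0×10^-8)
= 8 - log10(9.0) = 7.05
pH = 14 - pOH = 14 - 7.05 = 6.95

6.95


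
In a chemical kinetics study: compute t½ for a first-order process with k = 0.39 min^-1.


t½ = ln2/k = 0.693147/(0.39 min^-1)
= 1.777 min

1.777 min


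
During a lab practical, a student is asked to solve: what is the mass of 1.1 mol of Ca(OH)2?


M(Ca(OH)2) = 74.1 g/mol
mass = n × M = 1.1 × 74.1 = 81.51 g

81.51 g


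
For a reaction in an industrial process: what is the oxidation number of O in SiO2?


O is usually -2
Oxidation number: -2

-2


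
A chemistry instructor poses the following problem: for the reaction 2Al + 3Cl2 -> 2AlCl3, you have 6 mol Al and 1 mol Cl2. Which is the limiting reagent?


Mole ratio available / coefficient:
  Al: 6/2 = 3.000
  Cl2: 1/3 = 0.333
Smaller ratio is limiting.

Cl2


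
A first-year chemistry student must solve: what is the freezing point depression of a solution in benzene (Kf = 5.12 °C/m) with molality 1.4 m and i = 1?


ΔTf = Kf × m × i
= 5.12 × 1.4 × 1
= 7.168 °C

7.168 °C


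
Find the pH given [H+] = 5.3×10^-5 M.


pH = -log10([H+]) = -log10(5.3×10^-5)
= 5 - log10(5.3)
= 5 - 0.72
= 4.28

4.28


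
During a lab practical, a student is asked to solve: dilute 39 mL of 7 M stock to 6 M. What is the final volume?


C1V1 = C2V2
7 × 39 = 6 × V2
V2 = 273/6 = 45.5 mL

45.5 mL


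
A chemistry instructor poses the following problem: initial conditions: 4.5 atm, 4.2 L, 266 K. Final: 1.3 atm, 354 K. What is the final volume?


P1V1/T1 = P2V2/T2
V2 = P1V1T2/(T1P2)
= 4.5×4.2×354/(266×1.3)
= 19.348 L

19.348 L


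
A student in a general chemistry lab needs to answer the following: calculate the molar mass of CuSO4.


M(CuSO4) = 1×63.55 + 1×32.07 + 4×16.0
= 63.55 + 32.07 + 64.0
= 159.62 g/mol

159.62 g/mol


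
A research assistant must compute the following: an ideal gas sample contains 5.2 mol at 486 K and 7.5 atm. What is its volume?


PV = nRT  (R = 0.08206 L·atm/(mol·K))
V = nRT/P = 5.2×0.08206×486/7.5
= 27.651 L

27.651 L


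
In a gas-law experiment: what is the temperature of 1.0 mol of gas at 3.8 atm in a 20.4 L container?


PV = nRT  (R = 0.08206 L·atm/(mol·K))
T = PV/(nR) = 3.8×20.4/(1.0×0.08206)
= 77.52/0.082060
= 944.67 K

944.67 K


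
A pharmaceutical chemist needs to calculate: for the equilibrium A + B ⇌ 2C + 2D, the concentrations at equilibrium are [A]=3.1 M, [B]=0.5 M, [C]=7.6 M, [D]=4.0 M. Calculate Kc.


Kc = [C]^2[D]^2/([A][B])
= (7.6^2 × 4.0^2)/(3.1^1 × 0.5^1)
= 924.16/1.55
= 596.2

596.2


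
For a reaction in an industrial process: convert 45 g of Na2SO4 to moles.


M(Na2SO4) = 142.05 g/mol
n = mass/M = 45/142.05 = 0.3168 mol

0.3168 mol


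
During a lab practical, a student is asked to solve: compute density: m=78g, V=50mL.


ρ = mass/volume
= 78/50
= 1.56 g/mL

1.56 g/mL


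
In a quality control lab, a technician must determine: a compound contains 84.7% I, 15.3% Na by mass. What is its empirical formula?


Assume 100 g sample. Moles of each element:
  I: 84.7/126.9 = 0.667 mol
  Na: 15.3/22.99 = 0.666 mol
Divide by smallest (0.666):
  I: 0.667/0.666 = 1.0
  Na: 0.666/0.666 = 1.0
Empirical formula: NaI

NaI


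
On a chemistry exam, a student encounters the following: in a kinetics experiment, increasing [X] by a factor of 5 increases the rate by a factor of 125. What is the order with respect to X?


rate ∝ [X]^n
5^n = 125 → n = 3
Order in X: 3

3


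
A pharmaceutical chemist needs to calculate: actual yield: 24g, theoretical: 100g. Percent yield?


% yield = actual/theoretical × 100
= 24/100 × 100
= 24.0%

24.0%


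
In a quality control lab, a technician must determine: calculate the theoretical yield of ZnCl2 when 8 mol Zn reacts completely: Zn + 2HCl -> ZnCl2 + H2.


Mole ratio ZnCl2:Zn = 1:1
n(ZnCl2) = 8 × 1/1 = 8.000 mol
mass = 8.000 × 136.28 = 1090.24 g

1090.24 g


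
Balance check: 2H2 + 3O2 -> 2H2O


Equation: 2H2 + 3O2 -> 2H2O
Check atoms: H: 4=4, O: 6≠2
Not balanced

No, not balanced


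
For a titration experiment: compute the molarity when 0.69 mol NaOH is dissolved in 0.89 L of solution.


M = n/V = 0.69/0.89 = 0.775 mol/L

0.775 M


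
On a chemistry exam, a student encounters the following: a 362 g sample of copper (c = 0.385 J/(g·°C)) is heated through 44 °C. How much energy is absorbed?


q = mcΔT = 362 × 0.385 × 44
= 6132.28 J

6132.28 J


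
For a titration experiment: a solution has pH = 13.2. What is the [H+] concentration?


[H+] = 10^(-pH) = 10^(-13.2)
= 6.31×10^-14 M

6.31×10^-14 M


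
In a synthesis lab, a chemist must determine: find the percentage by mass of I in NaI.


M(NaI) = 1×22.99 + 1×126.9 = 149.89 g/mol
Mass of I = 1 × 126.9 = 126.90 g/mol
% I = 126.90/149.89 × 100 = 84.66%

84.66%


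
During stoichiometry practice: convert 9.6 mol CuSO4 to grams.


M(CuSO4) = 159.62 g/mol
mass = n × M = 9.6 × 159.62 = 1532.35 g

1532.35 g


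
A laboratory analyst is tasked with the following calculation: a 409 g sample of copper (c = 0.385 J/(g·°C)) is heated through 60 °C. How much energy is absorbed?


q = mcΔT = 409 × 0.385 × 60
= 9447.90 J

9447.90 J


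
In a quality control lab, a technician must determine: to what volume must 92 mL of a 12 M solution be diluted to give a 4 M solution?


C1V1 = C2V2
12 × 92 = 4 × V2
V2 = 1104/4 = 276.0 mL

276.0 mL


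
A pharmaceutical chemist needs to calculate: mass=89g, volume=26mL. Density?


ρ = mass/volume
= 89/26
= 3.423 g/mL

3.423 g/mL


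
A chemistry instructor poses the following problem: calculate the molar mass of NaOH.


M(NaOH) = 1×22.99 + 1×16.0 + 1×1.008
= 22.99 + 16.0 + 1.01
= 40.0 g/mol

40.0 g/mol


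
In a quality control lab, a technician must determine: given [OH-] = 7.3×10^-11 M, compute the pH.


pOH = -log10([OH-]) = -log10(7.3×10^-11)
= 11 - log10(7.3) = 10.14
pH = 14 - pOH = 14 - 10.14 = 3.86

3.86


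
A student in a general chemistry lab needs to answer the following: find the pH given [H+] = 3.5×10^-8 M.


pH = -log10([H+]) = -log10(3.5×10^-8)
= 8 - log10(3.5)
= 8 - 0.54
= 7.46

7.46


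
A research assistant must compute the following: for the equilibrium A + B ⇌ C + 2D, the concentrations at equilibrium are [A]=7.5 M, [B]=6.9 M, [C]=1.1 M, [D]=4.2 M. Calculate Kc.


Kc = [C][D]^2/([A][B])
= (1.1^1 × 4.2^2)/(7.5^1 × 6.9^1)
= 19.404/51.75
= 0.3750

0.3750


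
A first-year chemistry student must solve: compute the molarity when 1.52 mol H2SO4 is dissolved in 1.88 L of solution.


M = n/V = 1.52/1.88 = 0.809 mol/L

0.809 M


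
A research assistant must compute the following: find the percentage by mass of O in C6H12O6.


M(C6H12O6) = 6×12.01 + 12×1.008 + 6×16.0 = 180.156 g/mol
Mass of O = 6 × 16.0 = 96.00 g/mol
% O = 96.00/180.156 × 100 = 53.29%

53.29%


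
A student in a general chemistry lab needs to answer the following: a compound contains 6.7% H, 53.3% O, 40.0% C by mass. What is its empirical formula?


Assume 100 g sample. Moles of each element:
  H: 6.7/1.008 = 6.647 mol
  O: 53.3/16.0 = 3.331 mol
  C: 40.0/12.01 = 3.331 mol
Divide by smallest (3.331):
  H: 6.647/3.331 = 2.0
  O: 3.331/3.331 = 1.0
  C: 3.331/3.331 = 1.0
Empirical formula: CH2O

CH2O


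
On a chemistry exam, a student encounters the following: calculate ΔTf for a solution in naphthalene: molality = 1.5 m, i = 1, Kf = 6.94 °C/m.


ΔTf = Kf × m × i
= 6.94 × 1.5 × 1
= 10.41 °C

10.41 °C


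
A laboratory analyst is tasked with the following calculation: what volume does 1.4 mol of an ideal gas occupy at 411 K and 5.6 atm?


PV = nRT  (R = 0.08206 L·atm/(mol·K))
V = nRT/P = 1.4×0.08206×411/5.6
= 8.432 L

8.432 L


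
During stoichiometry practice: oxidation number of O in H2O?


O is usually -2
Oxidation number: -2

-2


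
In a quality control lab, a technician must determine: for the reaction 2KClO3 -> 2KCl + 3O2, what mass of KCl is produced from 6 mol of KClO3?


Mole ratio KCl:KClO3 = 2:2
n(KCl) = 6 × 2/2 = 6.000 mol
mass = 6.000 × 74.55 = 447.3 g

447.3 g


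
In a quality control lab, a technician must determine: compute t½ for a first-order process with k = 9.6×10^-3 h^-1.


t½ = ln2/k = 0.693147/(9.6×10^-3 h^-1)
= 72.20 h

72.20 h
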